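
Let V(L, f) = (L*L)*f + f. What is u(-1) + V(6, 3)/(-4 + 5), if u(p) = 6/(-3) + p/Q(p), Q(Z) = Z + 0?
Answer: 110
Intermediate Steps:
Q(Z) = Z
V(L, f) = f + f*L² (V(L, f) = L²*f + f = f*L² + f = f + f*L²)
u(p) = -1 (u(p) = 6/(-3) + p/p = 6*(-⅓) + 1 = -2 + 1 = -1)
u(-1) + V(6, 3)/(-4 + 5) = -1 + (3*(1 + 6²))/(-4 + 5) = -1 + (3*(1 + 36))/1 = -1 + 1*(3*37) = -1 + 1*111 = -1 + 111 = 110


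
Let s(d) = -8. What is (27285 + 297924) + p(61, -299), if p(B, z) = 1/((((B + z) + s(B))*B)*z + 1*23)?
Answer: 1459153269754/4486817 ≈ 3.2521e+5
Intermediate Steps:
p(B, z) = 1/(23 + B*z*(-8 + B + z)) (p(B, z) = 1/((((B + z) - 8)*B)*z + 1*23) = 1/(((-8 + B + z)*B)*z + 23) = 1/((B*(-8 + B + z))*z + 23) = 1/(B*z*(-8 + B + z) + 23) = 1/(23 + B*z*(-8 + B + z)))
(27285 + 297924) + p(61, -299) = (27285 + 297924) + 1/(23 + 61*(-299)² - 299*61² - 8*61*(-299)) = 325209 + 1/(23 + 61*89401 - 299*3721 + 145912) = 325209 + 1/(23 + 5453461 - 1112579 + 145912) = 325209 + 1/4486817 = 1459153269754/4486817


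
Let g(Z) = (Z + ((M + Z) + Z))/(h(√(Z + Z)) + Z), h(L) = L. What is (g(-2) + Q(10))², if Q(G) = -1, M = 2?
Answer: -1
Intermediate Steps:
g(Z) = (2 + 3*Z)/(Z + √2*√Z) (g(Z) = (Z + ((2 + Z) + Z))/(√(Z + Z) + Z) = (Z + (2 + 2*Z))/(√(2*Z) + Z) = (2 + 3*Z)/(√2*√Z + Z) = (2 + 3*Z)/(Z + √2*√Z))
(g(-2) + Q(10))² = ((2 + 3*(-2))/(-2 + √2*√(-2)) - 1)² = ((2 - 6)/(-2 + √2*(I*√2)) - 1)² = (-4/(-2 + 2*I) - 1)² = (((-2 - 2*I)/8)*(-4) - 1)² = (-(-2 - 2*I)/2 - 1)² = (-1 - (-2 - 2*I)/2)²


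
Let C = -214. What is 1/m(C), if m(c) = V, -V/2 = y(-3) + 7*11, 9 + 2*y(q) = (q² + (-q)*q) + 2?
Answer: -1/147 ≈ -0.0068027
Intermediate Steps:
y(q) = -7/2 (y(q) = -9/2 + ((q² + (-q)*q) + 2)/2 = -9/2 + ((q² - q²) + 2)/2 = -9/2 + (0 + 2)/2 = -9/2 + (½)*2 = -9/2 + 1 = -7/2)
V = -147 (V = -2*(-7/2 + 7*11) = -2*(-7/2 + 77) = -2*147/2 = -147)
m(c) = -147
1/m(C) = 1/(-147) = -1/147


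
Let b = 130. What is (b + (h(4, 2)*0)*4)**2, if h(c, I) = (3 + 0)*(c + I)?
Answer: 16900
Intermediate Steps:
h(c, I) = 3*I + 3*c (h(c, I) = 3*(I + c) = 3*I + 3*c)
(b + (h(4, 2)*0)*4)**2 = (130 + ((3*2 + 3*4)*0)*4)**2 = (130 + ((6 + 12)*0)*4)**2 = (130 + (18*0)*4)**2 = (130 + 0*4)**2 = (130 + 0)**2 = 130**2 = 16900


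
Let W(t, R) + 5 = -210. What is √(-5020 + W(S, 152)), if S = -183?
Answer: I*√5235 ≈ 72.353*I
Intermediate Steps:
W(t, R) = -215 (W(t, R) = -5 - 210 = -215)
√(-5020 + W(S, 152)) = √(-5020 - 215) = √(-5235) = I*√5235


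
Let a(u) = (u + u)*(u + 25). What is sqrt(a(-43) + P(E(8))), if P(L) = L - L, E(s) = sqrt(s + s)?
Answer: 6*sqrt(43) ≈ 39.345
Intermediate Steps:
E(s) = sqrt(2)*sqrt(s) (E(s) = sqrt(2*s) = sqrt(2)*sqrt(s))
a(u) = 2*u*(25 + u) (a(u) = (2*u)*(25 + u) = 2*u*(25 + u))
P(L) = 0
sqrt(a(-43) + P(E(8))) = sqrt(2*(-43)*(25 - 43) + 0) = sqrt(2*(-43)*(-18) + 0) = sqrt(1548 + 0) = sqrt(1548) = 6*sqrt(43)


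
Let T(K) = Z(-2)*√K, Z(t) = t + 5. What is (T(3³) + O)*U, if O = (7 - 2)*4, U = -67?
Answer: -1340 - 603*√3 ≈ -2384.4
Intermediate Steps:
O = 20 (O = 5*4 = 20)
Z(t) = 5 + t
T(K) = 3*√K (T(K) = (5 - 2)*√K = 3*√K)
(T(3³) + O)*U = (3*√(3³) + 20)*(-67) = (3*√27 + 20)*(-67) = (3*(3*√3) + 20)*(-67) = (9*√3 + 20)*(-67) = (20 + 9*√3)*(-67) = -1340 - 603*√3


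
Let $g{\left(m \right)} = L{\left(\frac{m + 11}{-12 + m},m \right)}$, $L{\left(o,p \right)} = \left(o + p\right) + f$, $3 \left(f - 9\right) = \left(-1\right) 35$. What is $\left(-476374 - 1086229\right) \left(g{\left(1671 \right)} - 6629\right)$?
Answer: $\frac{612247499552}{79} \approx 7.75 \cdot 10^{9}$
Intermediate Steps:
$f = - \frac{8}{3}$ ($f = 9 + \frac{\left(-1\right) 35}{3} = 9 + \frac{1}{3} \left(-35\right) = 9 - \frac{35}{3} = - \frac{8}{3} \approx -2.6667$)
$L{\left(o,p \right)} = - \frac{8}{3} + o + p$ ($L{\left(o,p \right)} = \left(o + p\right) - \frac{8}{3} = - \frac{8}{3} + o + p$)
$g{\left(m \right)} = - \frac{8}{3} + m + \frac{11 + m}{-12 + m}$ ($g{\left(m \right)} = - \frac{8}{3} + \frac{m + 11}{-12 + m} + m = - \frac{8}{3} + \frac{11 + m}{-12 + m} + m = - \frac{8}{3} + m + \frac{11 + m}{-12 + m}$)
$\left(-476374 - 1086229\right) \left(g{\left(1671 \right)} - 6629\right) = \left(-476374 - 1086229\right) \left(\frac{43 + 1671^{2} - 22837}{-12 + 1671} - 6629\right) = - 1562603 \left(\frac{43 + 2792241 - 22837}{1659} - 6629\right) = - 1562603 \left(\frac{1}{1659} \cdot 2769447 - 6629\right) = - 1562603 \left(\frac{923149}{553} - 6629\right) = \left(-1562603\right) \left(- \frac{2742688}{553}\right) = \frac{612247499552}{79}$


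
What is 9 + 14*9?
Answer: 135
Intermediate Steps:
9 + 14*9 = 9 + 126 = 135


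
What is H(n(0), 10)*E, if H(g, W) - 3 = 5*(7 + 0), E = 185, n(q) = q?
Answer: 7030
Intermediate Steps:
H(g, W) = 38 (H(g, W) = 3 + 5*(7 + 0) = 3 + 5*7 = 3 + 35 = 38)
H(n(0), 10)*E = 38*185 = 7030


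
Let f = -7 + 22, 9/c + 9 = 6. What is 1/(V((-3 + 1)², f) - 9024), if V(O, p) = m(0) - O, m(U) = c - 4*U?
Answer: -1/9031 ≈ -0.00011073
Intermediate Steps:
c = -3 (c = 9/(-9 + 6) = 9/(-3) = 9*(-⅓) = -3)
f = 15
m(U) = -3 - 4*U
V(O, p) = -3 - O (V(O, p) = (-3 - 4*0) - O = (-3 + 0) - O = -3 - O)
1/(V((-3 + 1)², f) - 9024) = 1/((-3 - (-3 + 1)²) - 9024) = 1/((-3 - 1*(-2)²) - 9024) = 1/((-3 - 1*4) - 9024) = 1/((-3 - 4) - 9024) = 1/(-7 - 9024) = 1/(-9031) = -1/9031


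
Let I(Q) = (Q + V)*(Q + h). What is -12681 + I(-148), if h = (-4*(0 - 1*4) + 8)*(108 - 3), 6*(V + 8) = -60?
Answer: -406433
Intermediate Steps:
V = -18 (V = -8 + (⅙)*(-60) = -8 - 10 = -18)
h = 2520 (h = (-4*(0 - 4) + 8)*105 = (-4*(-4) + 8)*105 = (16 + 8)*105 = 24*105 = 2520)
I(Q) = (-18 + Q)*(2520 + Q) (I(Q) = (Q - 18)*(Q + 2520) = (-18 + Q)*(2520 + Q))
-12681 + I(-148) = -12681 + (-45360 + (-148)² + 2502*(-148)) = -12681 + (-45360 + 21904 - 370296) = -12681 - 393752 = -406433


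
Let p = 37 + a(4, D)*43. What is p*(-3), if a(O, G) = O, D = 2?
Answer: -627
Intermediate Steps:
p = 209 (p = 37 + 4*43 = 37 + 172 = 209)
p*(-3) = 209*(-3) = -627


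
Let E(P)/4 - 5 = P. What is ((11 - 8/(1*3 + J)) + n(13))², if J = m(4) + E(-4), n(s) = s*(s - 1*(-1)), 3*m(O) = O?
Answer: 23049601/625 ≈ 36879.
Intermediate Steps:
m(O) = O/3
E(P) = 20 + 4*P
n(s) = s*(1 + s) (n(s) = s*(s + 1) = s*(1 + s))
J = 16/3 (J = (⅓)*4 + (20 + 4*(-4)) = 4/3 + (20 - 16) = 4/3 + 4 = 16/3 ≈ 5.3333)
((11 - 8/(1*3 + J)) + n(13))² = ((11 - 8/(1*3 + 16/3)) + 13*(1 + 13))² = ((11 - 8/(3 + 16/3)) + 13*14)² = ((11 - 8/(25/3)) + 182)² = ((11 + (3/25)*(-8)) + 182)² = ((11 - 24/25) + 182)² = (251/25 + 182)² = (4801/25)² = 23049601/625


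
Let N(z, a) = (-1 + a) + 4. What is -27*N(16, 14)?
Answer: -459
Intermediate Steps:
N(z, a) = 3 + a
-27*N(16, 14) = -27*(3 + 14) = -27*17 = -459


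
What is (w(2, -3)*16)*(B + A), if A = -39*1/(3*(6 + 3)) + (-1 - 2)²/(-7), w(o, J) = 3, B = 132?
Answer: 130304/21 ≈ 6205.0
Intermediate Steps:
A = -172/63 (A = -39/(9*3) + (-3)²*(-⅐) = -39/27 + 9*(-⅐) = -39*1/27 - 9/7 = -13/9 - 9/7 = -172/63 ≈ -2.7302)
(w(2, -3)*16)*(B + A) = (3*16)*(132 - 172/63) = 48*(8144/63) = 130304/21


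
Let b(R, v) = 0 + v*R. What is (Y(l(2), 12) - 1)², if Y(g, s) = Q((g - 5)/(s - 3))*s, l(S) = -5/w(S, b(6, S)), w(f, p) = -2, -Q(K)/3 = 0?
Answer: 1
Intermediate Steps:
b(R, v) = R*v (b(R, v) = 0 + R*v = R*v)
Q(K) = 0 (Q(K) = -3*0 = 0)
l(S) = 5/2 (l(S) = -5/(-2) = -5*(-½) = 5/2)
Y(g, s) = 0 (Y(g, s) = 0*s = 0)
(Y(l(2), 12) - 1)² = (0 - 1)² = (-1)² = 1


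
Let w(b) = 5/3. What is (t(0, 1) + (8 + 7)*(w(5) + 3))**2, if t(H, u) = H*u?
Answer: 4900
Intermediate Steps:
w(b) = 5/3 (w(b) = 5*(1/3) = 5/3)
(t(0, 1) + (8 + 7)*(w(5) + 3))**2 = (0*1 + (8 + 7)*(5/3 + 3))**2 = (0 + 15*(14/3))**2 = (0 + 70)**2 = 70**2 = 4900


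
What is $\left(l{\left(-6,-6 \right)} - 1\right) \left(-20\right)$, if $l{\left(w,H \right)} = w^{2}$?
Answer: $-700$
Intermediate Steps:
$\left(l{\left(-6,-6 \right)} - 1\right) \left(-20\right) = \left(\left(-6\right)^{2} - 1\right) \left(-20\right) = \left(36 - 1\right) \left(-20\right) = 35 \left(-20\right) = -700$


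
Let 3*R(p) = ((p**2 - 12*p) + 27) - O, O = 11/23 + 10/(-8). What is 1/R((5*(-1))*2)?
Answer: 276/22795 ≈ 0.012108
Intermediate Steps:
O = -71/92 (O = 11*(1/23) + 10*(-1/8) = 11/23 - 5/4 = -71/92 ≈ -0.77174)
R(p) = 2555/276 - 4*p + p**2/3 (R(p) = (((p**2 - 12*p) + 27) - 1*(-71/92))/3 = ((27 + p**2 - 12*p) + 71/92)/3 = (2555/92 + p**2 - 12*p)/3 = 2555/276 - 4*p + p**2/3)
1/R((5*(-1))*2) = 1/(2555/276 - 4*5*(-1)*2 + ((5*(-1))*2)**2/3) = 1/(2555/276 - (-20)*2 + (-5*2)**2/3) = 1/(2555/276 - 4*(-10) + (1/3)*(-10)**2) = 1/(2555/276 + 40 + (1/3)*100) = 1/(2555/276 + 40 + 100/3) = 1/(22795/276) = 276/22795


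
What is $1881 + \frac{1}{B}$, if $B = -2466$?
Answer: $\frac{4638545}{2466} \approx 1881.0$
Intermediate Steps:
$1881 + \frac{1}{B} = 1881 + \frac{1}{-2466} = 1881 - \frac{1}{2466} = \frac{4638545}{2466}$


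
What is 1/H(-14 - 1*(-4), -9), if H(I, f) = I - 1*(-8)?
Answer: -½ ≈ -0.50000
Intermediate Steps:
H(I, f) = 8 + I (H(I, f) = I + 8 = 8 + I)
1/H(-14 - 1*(-4), -9) = 1/(8 + (-14 - 1*(-4))) = 1/(8 + (-14 + 4)) = 1/(8 - 10) = 1/(-2) = -½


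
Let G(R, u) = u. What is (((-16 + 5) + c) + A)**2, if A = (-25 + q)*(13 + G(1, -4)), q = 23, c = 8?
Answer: 441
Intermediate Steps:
A = -18 (A = (-25 + 23)*(13 - 4) = -2*9 = -18)
(((-16 + 5) + c) + A)**2 = (((-16 + 5) + 8) - 18)**2 = ((-11 + 8) - 18)**2 = (-3 - 18)**2 = (-21)**2 = 441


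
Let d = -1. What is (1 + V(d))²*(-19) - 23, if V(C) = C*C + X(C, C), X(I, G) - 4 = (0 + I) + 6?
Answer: -2322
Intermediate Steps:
X(I, G) = 10 + I (X(I, G) = 4 + ((0 + I) + 6) = 4 + (I + 6) = 4 + (6 + I) = 10 + I)
V(C) = 10 + C + C² (V(C) = C*C + (10 + C) = C² + (10 + C) = 10 + C + C²)
(1 + V(d))²*(-19) - 23 = (1 + (10 - 1 + (-1)²))²*(-19) - 23 = (1 + (10 - 1 + 1))²*(-19) - 23 = (1 + 10)²*(-19) - 23 = 11²*(-19) - 23 = 121*(-19) - 23 = -2299 - 23 = -2322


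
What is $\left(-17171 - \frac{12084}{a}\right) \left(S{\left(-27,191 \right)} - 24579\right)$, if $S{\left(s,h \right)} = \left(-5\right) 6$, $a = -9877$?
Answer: $\frac{4173338994747}{9877} \approx 4.2253 \cdot 10^{8}$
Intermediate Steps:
$S{\left(s,h \right)} = -30$
$\left(-17171 - \frac{12084}{a}\right) \left(S{\left(-27,191 \right)} - 24579\right) = \left(-17171 - \frac{12084}{-9877}\right) \left(-30 - 24579\right) = \left(-17171 - - \frac{12084}{9877}\right) \left(-24609\right) = \left(-17171 + \frac{12084}{9877}\right) \left(-24609\right) = \left(- \frac{169585883}{9877}\right) \left(-24609\right) = \frac{4173338994747}{9877}$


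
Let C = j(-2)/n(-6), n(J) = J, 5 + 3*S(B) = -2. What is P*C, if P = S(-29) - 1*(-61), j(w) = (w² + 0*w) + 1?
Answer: -440/9 ≈ -48.889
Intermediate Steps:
S(B) = -7/3 (S(B) = -5/3 + (⅓)*(-2) = -5/3 - ⅔ = -7/3)
j(w) = 1 + w² (j(w) = (w² + 0) + 1 = w² + 1 = 1 + w²)
C = -⅚ (C = (1 + (-2)²)/(-6) = (1 + 4)*(-⅙) = 5*(-⅙) = -⅚ ≈ -0.83333)
P = 176/3 (P = -7/3 - 1*(-61) = -7/3 + 61 = 176/3 ≈ 58.667)
P*C = (176/3)*(-⅚) = -440/9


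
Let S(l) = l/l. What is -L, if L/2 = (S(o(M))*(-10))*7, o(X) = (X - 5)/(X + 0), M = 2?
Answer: 140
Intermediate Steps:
o(X) = (-5 + X)/X
S(l) = 1
L = -140 (L = 2*((1*(-10))*7) = 2*(-10*7) = 2*(-70) = -140)
-L = -1*(-140) = 140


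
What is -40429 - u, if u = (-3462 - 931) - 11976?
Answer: -24060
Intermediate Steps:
u = -16369 (u = -4393 - 11976 = -16369)
-40429 - u = -40429 - 1*(-16369) = -40429 + 16369 = -24060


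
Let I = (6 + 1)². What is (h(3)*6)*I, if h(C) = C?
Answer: 882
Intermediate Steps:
I = 49 (I = 7² = 49)
(h(3)*6)*I = (3*6)*49 = 18*49 = 882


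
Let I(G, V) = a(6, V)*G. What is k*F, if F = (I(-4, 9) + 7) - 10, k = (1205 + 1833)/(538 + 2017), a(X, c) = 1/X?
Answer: -4774/1095 ≈ -4.3598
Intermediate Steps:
a(X, c) = 1/X
k = 434/365 (k = 3038/2555 = 3038*(1/2555) = 434/365 ≈ 1.1890)
I(G, V) = G/6
F = -11/3 (F = ((1/6)*(-4) + 7) - 10 = (-2/3 + 7) - 10 = 19/3 - 10 = -11/3 ≈ -3.6667)
k*F = (434/365)*(-11/3) = -4774/1095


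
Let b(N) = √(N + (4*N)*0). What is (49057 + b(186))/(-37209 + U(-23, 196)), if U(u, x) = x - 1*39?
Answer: -49057/37052 - √186/37052 ≈ -1.3244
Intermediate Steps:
U(u, x) = -39 + x (U(u, x) = x - 39 = -39 + x)
b(N) = √N (b(N) = √(N + 0) = √N)
(49057 + b(186))/(-37209 + U(-23, 196)) = (49057 + √186)/(-37209 + (-39 + 196)) = (49057 + √186)/(-37209 + 157) = (49057 + √186)/(-37052) = (49057 + √186)*(-1/37052) = -49057/37052 - √186/37052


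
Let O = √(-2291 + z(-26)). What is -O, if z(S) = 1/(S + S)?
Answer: -3*I*√172081/26 ≈ -47.865*I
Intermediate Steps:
z(S) = 1/(2*S)
O = 3*I*√172081/26 (O = √(-2291 + (½)/(-26)) = √(-2291 + (½)*(-1/26)) = √(-2291 - 1/52) = √(-119133/52) = 3*I*√172081/26 ≈ 47.865*I)
-O = -3*I*√172081/26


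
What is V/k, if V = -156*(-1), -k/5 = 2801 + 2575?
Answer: -13/2240 ≈ -0.0058036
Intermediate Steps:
k = -26880 (k = -5*(2801 + 2575) = -5*5376 = -26880)
V = 156 (V = -26*(-6) = 156)
V/k = 156/(-26880) = 156*(-1/26880) = -13/2240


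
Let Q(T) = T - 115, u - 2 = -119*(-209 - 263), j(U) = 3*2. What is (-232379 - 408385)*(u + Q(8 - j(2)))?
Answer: -35919307548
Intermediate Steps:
j(U) = 6
u = 56170 (u = 2 - 119*(-209 - 263) = 2 - 119*(-472) = 2 + 56168 = 56170)
Q(T) = -115 + T
(-232379 - 408385)*(u + Q(8 - j(2))) = (-232379 - 408385)*(56170 + (-115 + (8 - 1*6))) = -640764*(56170 + (-115 + (8 - 6))) = -640764*(56170 + (-115 + 2)) = -640764*(56170 - 113) = -640764*56057 = -35919307548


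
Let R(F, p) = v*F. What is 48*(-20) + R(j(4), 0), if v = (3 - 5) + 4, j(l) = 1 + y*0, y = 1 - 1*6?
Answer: -958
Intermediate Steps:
y = -5 (y = 1 - 6 = -5)
j(l) = 1 (j(l) = 1 - 5*0 = 1 + 0 = 1)
v = 2 (v = -2 + 4 = 2)
R(F, p) = 2*F
48*(-20) + R(j(4), 0) = 48*(-20) + 2*1 = -960 + 2 = -958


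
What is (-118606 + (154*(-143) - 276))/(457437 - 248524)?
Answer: -140904/208913 ≈ -0.67446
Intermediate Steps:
(-118606 + (154*(-143) - 276))/(457437 - 248524) = (-118606 + (-22022 - 276))/208913 = (-118606 - 22298)*(1/208913) = -140904*1/208913 = -140904/208913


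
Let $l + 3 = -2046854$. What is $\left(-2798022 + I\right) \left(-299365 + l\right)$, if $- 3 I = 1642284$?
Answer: $7849168389900$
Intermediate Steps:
$l = -2046857$ ($l = -3 - 2046854 = -2046857$)
$I = -547428$ ($I = \left(- \frac{1}{3}\right) 1642284 = -547428$)
$\left(-2798022 + I\right) \left(-299365 + l\right) = \left(-2798022 - 547428\right) \left(-299365 - 2046857\right) = \left(-3345450\right) \left(-2346222\right) = 7849168389900$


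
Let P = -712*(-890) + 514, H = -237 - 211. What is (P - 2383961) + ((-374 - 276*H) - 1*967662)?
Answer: -2594155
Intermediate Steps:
H = -448
P = 634194 (P = 633680 + 514 = 634194)
(P - 2383961) + ((-374 - 276*H) - 1*967662) = (634194 - 2383961) + ((-374 - 276*(-448)) - 1*967662) = -1749767 + ((-374 + 123648) - 967662) = -1749767 + (123274 - 967662) = -1749767 - 844388 = -2594155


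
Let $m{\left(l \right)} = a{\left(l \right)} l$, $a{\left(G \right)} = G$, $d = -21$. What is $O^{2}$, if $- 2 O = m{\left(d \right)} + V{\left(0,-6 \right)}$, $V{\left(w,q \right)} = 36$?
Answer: $\frac{227529}{4} \approx 56882.0$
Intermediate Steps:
$m{\left(l \right)} = l^{2}$ ($m{\left(l \right)} = l l = l^{2}$)
$O = - \frac{477}{2}$ ($O = - \frac{\left(-21\right)^{2} + 36}{2} = - \frac{441 + 36}{2} = \left(- \frac{1}{2}\right) 477 = - \frac{477}{2} \approx -238.5$)
$O^{2} = \left(- \frac{477}{2}\right)^{2} = \frac{227529}{4}$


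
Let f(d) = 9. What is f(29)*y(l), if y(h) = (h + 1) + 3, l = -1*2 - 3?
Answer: -9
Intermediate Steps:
l = -5 (l = -2 - 3 = -5)
y(h) = 4 + h (y(h) = (1 + h) + 3 = 4 + h)
f(29)*y(l) = 9*(4 - 5) = 9*(-1) = -9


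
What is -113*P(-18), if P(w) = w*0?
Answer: 0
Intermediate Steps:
P(w) = 0
-113*P(-18) = -113*0 = 0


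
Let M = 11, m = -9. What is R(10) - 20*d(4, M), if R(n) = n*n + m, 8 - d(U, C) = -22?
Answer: -509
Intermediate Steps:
d(U, C) = 30 (d(U, C) = 8 - 1*(-22) = 8 + 22 = 30)
R(n) = -9 + n² (R(n) = n*n - 9 = n² - 9 = -9 + n²)
R(10) - 20*d(4, M) = (-9 + 10²) - 20*30 = (-9 + 100) - 600 = 91 - 600 = -509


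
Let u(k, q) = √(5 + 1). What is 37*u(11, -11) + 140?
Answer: 140 + 37*√6 ≈ 230.63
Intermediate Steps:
u(k, q) = √6
37*u(11, -11) + 140 = 37*√6 + 140 = 140 + 37*√6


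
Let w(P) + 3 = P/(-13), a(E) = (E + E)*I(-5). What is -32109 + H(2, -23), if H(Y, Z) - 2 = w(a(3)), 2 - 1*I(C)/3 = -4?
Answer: -417538/13 ≈ -32118.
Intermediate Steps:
I(C) = 18 (I(C) = 6 - 3*(-4) = 6 + 12 = 18)
a(E) = 36*E (a(E) = (E + E)*18 = (2*E)*18 = 36*E)
w(P) = -3 - P/13 (w(P) = -3 + P/(-13) = -3 + P*(-1/13) = -3 - P/13)
H(Y, Z) = -121/13 (H(Y, Z) = 2 + (-3 - 36*3/13) = 2 + (-3 - 1/13*108) = 2 + (-3 - 108/13) = 2 - 147/13 = -121/13)
-32109 + H(2, -23) = -32109 - 121/13 = -417538/13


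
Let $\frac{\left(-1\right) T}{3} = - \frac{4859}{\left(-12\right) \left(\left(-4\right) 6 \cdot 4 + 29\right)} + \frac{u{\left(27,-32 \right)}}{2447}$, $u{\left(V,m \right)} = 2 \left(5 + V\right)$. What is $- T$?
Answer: $- \frac{11838517}{655796} \approx -18.052$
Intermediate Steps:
$u{\left(V,m \right)} = 10 + 2 V$
$T = \frac{11838517}{655796}$ ($T = - 3 \left(- \frac{4859}{\left(-12\right) \left(\left(-4\right) 6 \cdot 4 + 29\right)} + \frac{10 + 2 \cdot 27}{2447}\right) = - 3 \left(- \frac{4859}{\left(-12\right) \left(\left(-24\right) 4 + 29\right)} + \left(10 + 54\right) \frac{1}{2447}\right) = - 3 \left(- \frac{4859}{\left(-12\right) \left(-96 + 29\right)} + 64 \cdot \frac{1}{2447}\right) = - 3 \left(- \frac{4859}{\left(-12\right) \left(-67\right)} + \frac{64}{2447}\right) = - 3 \left(- \frac{4859}{804} + \frac{64}{2447}\right) = \left(-3\right) \left(- \frac{11838517}{1967388}\right) = \frac{11838517}{655796} \approx 18.052$)
$- T = \left(-1\right) \frac{11838517}{655796} = - \frac{11838517}{655796}$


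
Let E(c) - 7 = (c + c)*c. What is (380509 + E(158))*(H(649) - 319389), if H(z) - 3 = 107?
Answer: -137431729876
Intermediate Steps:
E(c) = 7 + 2*c² (E(c) = 7 + (c + c)*c = 7 + (2*c)*c = 7 + 2*c²)
H(z) = 110 (H(z) = 3 + 107 = 110)
(380509 + E(158))*(H(649) - 319389) = (380509 + (7 + 2*158²))*(110 - 319389) = (380509 + (7 + 2*24964))*(-319279) = (380509 + (7 + 49928))*(-319279) = (380509 + 49935)*(-319279) = 430444*(-319279) = -137431729876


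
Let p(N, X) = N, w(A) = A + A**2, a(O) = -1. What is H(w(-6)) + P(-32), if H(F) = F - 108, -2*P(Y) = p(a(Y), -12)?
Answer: -155/2 ≈ -77.500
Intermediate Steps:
P(Y) = 1/2 (P(Y) = -1/2*(-1) = 1/2)
H(F) = -108 + F
H(w(-6)) + P(-32) = (-108 - 6*(1 - 6)) + 1/2 = (-108 - 6*(-5)) + 1/2 = (-108 + 30) + 1/2 = -78 + 1/2 = -155/2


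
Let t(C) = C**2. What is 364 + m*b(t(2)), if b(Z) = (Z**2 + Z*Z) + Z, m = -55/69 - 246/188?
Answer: 311542/1081 ≈ 288.20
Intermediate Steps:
m = -13657/6486 (m = -55*1/69 - 246*1/188 = -55/69 - 123/94 = -13657/6486 ≈ -2.1056)
b(Z) = Z + 2*Z**2 (b(Z) = (Z**2 + Z**2) + Z = 2*Z**2 + Z = Z + 2*Z**2)
364 + m*b(t(2)) = 364 - 13657*2**2*(1 + 2*2**2)/6486 = 364 - 27314*(1 + 2*4)/3243 = 364 - 27314*(1 + 8)/3243 = 364 - 27314*9/3243 = 364 - 13657/6486*36 = 364 - 81942/1081 = 311542/1081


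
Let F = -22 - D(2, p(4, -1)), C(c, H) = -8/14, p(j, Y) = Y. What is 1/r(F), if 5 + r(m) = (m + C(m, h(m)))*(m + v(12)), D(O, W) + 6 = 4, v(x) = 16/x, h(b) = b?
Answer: 1/379 ≈ 0.0026385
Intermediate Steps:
D(O, W) = -2 (D(O, W) = -6 + 4 = -2)
C(c, H) = -4/7 (C(c, H) = -8*1/14 = -4/7)
F = -20 (F = -22 - 1*(-2) = -22 + 2 = -20)
r(m) = -5 + (-4/7 + m)*(4/3 + m) (r(m) = -5 + (m - 4/7)*(m + 16/12) = -5 + (-4/7 + m)*(m + 16*(1/12)) = -5 + (-4/7 + m)*(m + 4/3) = -5 + (-4/7 + m)*(4/3 + m))
1/r(F) = 1/(-121/21 + (-20)² + (16/21)*(-20)) = 1/(-121/21 + 400 - 320/21) = 1/379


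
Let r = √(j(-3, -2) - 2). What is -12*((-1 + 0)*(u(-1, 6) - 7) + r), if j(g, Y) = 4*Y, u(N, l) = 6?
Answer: -12 - 12*I*√10 ≈ -12.0 - 37.947*I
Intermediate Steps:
r = I*√10 (r = √(4*(-2) - 2) = √(-8 - 2) = √(-10) = I*√10 ≈ 3.1623*I)
-12*((-1 + 0)*(u(-1, 6) - 7) + r) = -12*((-1 + 0)*(6 - 7) + I*√10) = -12*(-1*(-1) + I*√10) = -12*(1 + I*√10) = -12 - 12*I*√10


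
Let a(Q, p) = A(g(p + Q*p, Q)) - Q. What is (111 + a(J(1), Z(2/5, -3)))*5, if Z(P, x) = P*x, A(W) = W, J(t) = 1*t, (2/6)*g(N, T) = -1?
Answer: 535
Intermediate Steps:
g(N, T) = -3 (g(N, T) = 3*(-1) = -3)
J(t) = t
a(Q, p) = -3 - Q
(111 + a(J(1), Z(2/5, -3)))*5 = (111 + (-3 - 1*1))*5 = (111 + (-3 - 1))*5 = (111 - 4)*5 = 107*5 = 535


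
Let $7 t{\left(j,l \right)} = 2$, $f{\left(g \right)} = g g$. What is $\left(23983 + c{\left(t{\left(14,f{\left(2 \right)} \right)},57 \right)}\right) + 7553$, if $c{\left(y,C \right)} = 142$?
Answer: $31678$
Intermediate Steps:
$f{\left(g \right)} = g^{2}$
$t{\left(j,l \right)} = \frac{2}{7}$ ($t{\left(j,l \right)} = \frac{1}{7} \cdot 2 = \frac{2}{7}$)
$\left(23983 + c{\left(t{\left(14,f{\left(2 \right)} \right)},57 \right)}\right) + 7553 = \left(23983 + 142\right) + 7553 = 24125 + 7553 = 31678$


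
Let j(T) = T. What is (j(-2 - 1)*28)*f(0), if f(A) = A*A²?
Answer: 0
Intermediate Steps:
f(A) = A³
(j(-2 - 1)*28)*f(0) = ((-2 - 1)*28)*0³ = -3*28*0 = -84*0 = 0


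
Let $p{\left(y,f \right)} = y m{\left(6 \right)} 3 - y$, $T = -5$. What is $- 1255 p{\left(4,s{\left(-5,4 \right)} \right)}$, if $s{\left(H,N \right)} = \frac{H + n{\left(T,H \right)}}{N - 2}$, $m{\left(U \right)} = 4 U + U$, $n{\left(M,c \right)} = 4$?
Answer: $-446780$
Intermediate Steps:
$m{\left(U \right)} = 5 U$
$s{\left(H,N \right)} = \frac{4 + H}{-2 + N}$ ($s{\left(H,N \right)} = \frac{H + 4}{N - 2} = \frac{4 + H}{-2 + N}$)
$p{\left(y,f \right)} = 89 y$ ($p{\left(y,f \right)} = y 5 \cdot 6 \cdot 3 - y = y 30 \cdot 3 - y = 30 y 3 - y = 90 y - y = 89 y$)
$- 1255 p{\left(4,s{\left(-5,4 \right)} \right)} = - 1255 \cdot 89 \cdot 4 = \left(-1255\right) 356 = -446780$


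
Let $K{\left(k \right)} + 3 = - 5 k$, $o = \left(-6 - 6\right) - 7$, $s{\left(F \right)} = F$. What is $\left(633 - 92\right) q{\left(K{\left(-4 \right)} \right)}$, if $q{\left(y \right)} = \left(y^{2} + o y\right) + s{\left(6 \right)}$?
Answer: $-15148$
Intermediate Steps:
$o = -19$ ($o = -12 - 7 = -19$)
$K{\left(k \right)} = -3 - 5 k$
$q{\left(y \right)} = 6 + y^{2} - 19 y$ ($q{\left(y \right)} = \left(y^{2} - 19 y\right) + 6 = 6 + y^{2} - 19 y$)
$\left(633 - 92\right) q{\left(K{\left(-4 \right)} \right)} = \left(633 - 92\right) \left(6 + \left(-3 - -20\right)^{2} - 19 \left(-3 - -20\right)\right) = \left(633 - 92\right) \left(6 + \left(-3 + 20\right)^{2} - 19 \left(-3 + 20\right)\right) = 541 \left(6 + 17^{2} - 323\right) = 541 \left(6 + 289 - 323\right) = 541 \left(-28\right) = -15148$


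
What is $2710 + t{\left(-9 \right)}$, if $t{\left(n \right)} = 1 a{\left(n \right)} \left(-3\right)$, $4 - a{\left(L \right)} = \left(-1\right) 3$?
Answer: $2689$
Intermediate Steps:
$a{\left(L \right)} = 7$ ($a{\left(L \right)} = 4 - \left(-1\right) 3 = 4 - -3 = 4 + 3 = 7$)
$t{\left(n \right)} = -21$ ($t{\left(n \right)} = 1 \cdot 7 \left(-3\right) = 7 \left(-3\right) = -21$)
$2710 + t{\left(-9 \right)} = 2710 - 21 = 2689$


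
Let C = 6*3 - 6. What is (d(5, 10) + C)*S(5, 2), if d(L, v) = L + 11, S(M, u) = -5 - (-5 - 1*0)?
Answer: 0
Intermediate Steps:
S(M, u) = 0 (S(M, u) = -5 - (-5 + 0) = -5 - 1*(-5) = -5 + 5 = 0)
d(L, v) = 11 + L
C = 12 (C = 18 - 6 = 12)
(d(5, 10) + C)*S(5, 2) = ((11 + 5) + 12)*0 = (16 + 12)*0 = 28*0 = 0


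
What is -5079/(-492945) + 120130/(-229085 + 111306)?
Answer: -19539761103/19352856385 ≈ -1.0097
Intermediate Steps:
-5079/(-492945) + 120130/(-229085 + 111306) = -5079*(-1/492945) + 120130/(-117779) = 1693/164315 + 120130*(-1/117779) = 1693/164315 - 120130/117779 = -19539761103/19352856385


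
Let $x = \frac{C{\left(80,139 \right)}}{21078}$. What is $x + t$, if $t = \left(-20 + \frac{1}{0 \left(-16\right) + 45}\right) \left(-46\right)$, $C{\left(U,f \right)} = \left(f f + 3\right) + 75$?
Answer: $\frac{10772007}{11710} \approx 919.9$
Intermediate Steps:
$C{\left(U,f \right)} = 78 + f^{2}$ ($C{\left(U,f \right)} = \left(f^{2} + 3\right) + 75 = \left(3 + f^{2}\right) + 75 = 78 + f^{2}$)
$x = \frac{19399}{21078}$ ($x = \frac{78 + 139^{2}}{21078} = \left(78 + 19321\right) \frac{1}{21078} = 19399 \cdot \frac{1}{21078} = \frac{19399}{21078} \approx 0.92034$)
$t = \frac{41354}{45}$ ($t = \left(-20 + \frac{1}{0 + 45}\right) \left(-46\right) = \left(-20 + \frac{1}{45}\right) \left(-46\right) = \left(- \frac{899}{45}\right) \left(-46\right) = \frac{41354}{45} \approx 918.98$)
$x + t = \frac{19399}{21078} + \frac{41354}{45} = \frac{10772007}{11710}$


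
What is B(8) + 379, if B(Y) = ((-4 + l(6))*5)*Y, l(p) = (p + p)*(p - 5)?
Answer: 699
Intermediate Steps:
l(p) = 2*p*(-5 + p) (l(p) = (2*p)*(-5 + p) = 2*p*(-5 + p))
B(Y) = 40*Y (B(Y) = ((-4 + 2*6*(-5 + 6))*5)*Y = ((-4 + 2*6*1)*5)*Y = ((-4 + 12)*5)*Y = (8*5)*Y = 40*Y)
B(8) + 379 = 40*8 + 379 = 320 + 379 = 699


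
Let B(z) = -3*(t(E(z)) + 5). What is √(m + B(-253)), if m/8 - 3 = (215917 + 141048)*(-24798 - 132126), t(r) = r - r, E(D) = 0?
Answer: 3*I*√49792333919 ≈ 6.6943e+5*I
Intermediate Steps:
t(r) = 0
m = -448131005256 (m = 24 + 8*((215917 + 141048)*(-24798 - 132126)) = 24 + 8*(356965*(-156924)) = 24 + 8*(-56016375660) = 24 - 448131005280 = -448131005256)
B(z) = -15 (B(z) = -3*(0 + 5) = -3*5 = -15)
√(m + B(-253)) = √(-448131005256 - 15) = √(-448131005271) = 3*I*√49792333919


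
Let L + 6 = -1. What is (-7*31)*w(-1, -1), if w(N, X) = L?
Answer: 1519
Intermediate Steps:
L = -7 (L = -6 - 1 = -7)
w(N, X) = -7
(-7*31)*w(-1, -1) = -7*31*(-7) = -217*(-7) = 1519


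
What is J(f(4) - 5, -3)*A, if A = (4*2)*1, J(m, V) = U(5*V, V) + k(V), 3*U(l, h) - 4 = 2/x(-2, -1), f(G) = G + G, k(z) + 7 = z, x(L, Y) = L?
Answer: -72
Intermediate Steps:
k(z) = -7 + z
f(G) = 2*G
U(l, h) = 1 (U(l, h) = 4/3 + (2/(-2))/3 = 4/3 + (2*(-1/2))/3 = 4/3 + (1/3)*(-1) = 4/3 - 1/3 = 1)
J(m, V) = -6 + V (J(m, V) = 1 + (-7 + V) = -6 + V)
A = 8 (A = 8*1 = 8)
J(f(4) - 5, -3)*A = (-6 - 3)*8 = -9*8 = -72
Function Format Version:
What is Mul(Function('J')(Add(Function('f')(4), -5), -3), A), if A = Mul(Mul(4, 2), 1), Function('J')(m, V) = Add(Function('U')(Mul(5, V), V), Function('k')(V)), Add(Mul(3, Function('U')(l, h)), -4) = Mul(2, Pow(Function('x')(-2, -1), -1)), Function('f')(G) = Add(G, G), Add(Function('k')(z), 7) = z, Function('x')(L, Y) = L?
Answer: -72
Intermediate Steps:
Function('k')(z) = Add(-7, z)
Function('f')(G) = Mul(2, G)
Function('U')(l, h) = 1 (Function('U')(l, h) = Add(Rational(4, 3), Mul(Rational(1, 3), Mul(2, Pow(-2, -1)))) = Add(Rational(4, 3), Mul(Rational(1, 3), Mul(2, Rational(-1, 2)))) = Add(Rational(4, 3), Mul(Rational(1, 3), -1)) = Add(Rational(4, 3), Rational(-1, 3)) = 1)
Function('J')(m, V) = Add(-6, V) (Function('J')(m, V) = Add(1, Add(-7, V)) = Add(-6, V))
A = 8 (A = Mul(8, 1) = 8)
Mul(Function('J')(Add(Function('f')(4), -5), -3), A) = Mul(Add(-6, -3), 8) = Mul(-9, 8) = -72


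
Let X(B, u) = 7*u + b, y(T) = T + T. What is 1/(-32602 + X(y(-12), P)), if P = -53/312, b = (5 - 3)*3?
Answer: -312/10170323 ≈ -3.0677e-5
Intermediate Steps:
b = 6 (b = 2*3 = 6)
y(T) = 2*T
P = -53/312 (P = -53*1/312 = -53/312 ≈ -0.16987)
X(B, u) = 6 + 7*u (X(B, u) = 7*u + 6 = 6 + 7*u)
1/(-32602 + X(y(-12), P)) = 1/(-32602 + (6 + 7*(-53/312))) = 1/(-32602 + (6 - 371/312)) = 1/(-32602 + 1501/312) = 1/(-10170323/312) = -312/10170323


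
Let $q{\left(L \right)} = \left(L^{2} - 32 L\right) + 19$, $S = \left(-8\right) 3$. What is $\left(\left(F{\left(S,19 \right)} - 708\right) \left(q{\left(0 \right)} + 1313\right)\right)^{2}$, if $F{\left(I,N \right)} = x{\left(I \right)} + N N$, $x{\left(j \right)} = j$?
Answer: $244205965584$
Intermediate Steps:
$S = -24$
$F{\left(I,N \right)} = I + N^{2}$ ($F{\left(I,N \right)} = I + N N = I + N^{2}$)
$q{\left(L \right)} = 19 + L^{2} - 32 L$
$\left(\left(F{\left(S,19 \right)} - 708\right) \left(q{\left(0 \right)} + 1313\right)\right)^{2} = \left(\left(\left(-24 + 19^{2}\right) - 708\right) \left(\left(19 + 0^{2} - 0\right) + 1313\right)\right)^{2} = \left(\left(\left(-24 + 361\right) - 708\right) \left(\left(19 + 0 + 0\right) + 1313\right)\right)^{2} = \left(\left(337 - 708\right) \left(19 + 1313\right)\right)^{2} = \left(\left(-371\right) 1332\right)^{2} = \left(-494172\right)^{2} = 244205965584$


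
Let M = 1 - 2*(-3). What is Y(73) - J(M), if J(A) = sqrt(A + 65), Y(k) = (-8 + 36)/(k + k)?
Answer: 14/73 - 6*sqrt(2) ≈ -8.2935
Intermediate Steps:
M = 7 (M = 1 + 6 = 7)
Y(k) = 14/k (Y(k) = 28/((2*k)) = 28*(1/(2*k)) = 14/k)
J(A) = sqrt(65 + A)
Y(73) - J(M) = 14/73 - sqrt(65 + 7) = 14*(1/73) - sqrt(72) = 14/73 - 6*sqrt(2)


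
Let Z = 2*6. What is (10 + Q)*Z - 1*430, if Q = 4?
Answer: -262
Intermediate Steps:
Z = 12
(10 + Q)*Z - 1*430 = (10 + 4)*12 - 1*430 = 14*12 - 430 = 168 - 430 = -262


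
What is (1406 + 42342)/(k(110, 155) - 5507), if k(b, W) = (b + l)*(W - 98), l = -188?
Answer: -43748/9953 ≈ -4.3955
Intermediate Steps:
k(b, W) = (-188 + b)*(-98 + W) (k(b, W) = (b - 188)*(W - 98) = (-188 + b)*(-98 + W))
(1406 + 42342)/(k(110, 155) - 5507) = (1406 + 42342)/((18424 - 188*155 - 98*110 + 155*110) - 5507) = 43748/((18424 - 29140 - 10780 + 17050) - 5507) = 43748/(-4446 - 5507) = 43748/(-9953) = 43748*(-1/9953) = -43748/9953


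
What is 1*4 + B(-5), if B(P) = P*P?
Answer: 29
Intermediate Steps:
B(P) = P**2
1*4 + B(-5) = 1*4 + (-5)**2 = 4 + 25 = 29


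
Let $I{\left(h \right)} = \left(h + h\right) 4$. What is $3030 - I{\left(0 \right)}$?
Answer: $3030$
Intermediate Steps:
$I{\left(h \right)} = 8 h$ ($I{\left(h \right)} = 2 h 4 = 8 h$)
$3030 - I{\left(0 \right)} = 3030 - 8 \cdot 0 = 3030 - 0 = 3030 + 0 = 3030$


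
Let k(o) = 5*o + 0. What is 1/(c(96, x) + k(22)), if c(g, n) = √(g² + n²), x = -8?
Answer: 11/282 - 2*√145/705 ≈ 0.0048465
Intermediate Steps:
k(o) = 5*o
1/(c(96, x) + k(22)) = 1/(√(96² + (-8)²) + 5*22) = 1/(√(9216 + 64) + 110) = 1/(√9280 + 110) = 1/(8*√145 + 110) = 1/(110 + 8*√145)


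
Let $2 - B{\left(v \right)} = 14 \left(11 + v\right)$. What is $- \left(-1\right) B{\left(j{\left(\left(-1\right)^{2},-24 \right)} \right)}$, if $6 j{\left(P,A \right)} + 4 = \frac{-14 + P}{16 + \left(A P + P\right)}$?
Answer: $-147$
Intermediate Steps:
$j{\left(P,A \right)} = - \frac{2}{3} + \frac{-14 + P}{6 \left(16 + P + A P\right)}$ ($j{\left(P,A \right)} = - \frac{2}{3} + \frac{\left(-14 + P\right) \frac{1}{16 + \left(A P + P\right)}}{6} = - \frac{2}{3} + \frac{\left(-14 + P\right) \frac{1}{16 + \left(P + A P\right)}}{6} = - \frac{2}{3} + \frac{\left(-14 + P\right) \frac{1}{16 + P + A P}}{6} = - \frac{2}{3} + \frac{\frac{1}{16 + P + A P} \left(-14 + P\right)}{6} = - \frac{2}{3} + \frac{-14 + P}{6 \left(16 + P + A P\right)}$)
$B{\left(v \right)} = -152 - 14 v$ ($B{\left(v \right)} = 2 - 14 \left(11 + v\right) = 2 - \left(154 + 14 v\right) = -152 - 14 v$)
$- \left(-1\right) B{\left(j{\left(\left(-1\right)^{2},-24 \right)} \right)} = - \left(-1\right) \left(-152 - 14 \frac{-13 - \frac{\left(-1\right)^{2}}{2} - - 16 \left(-1\right)^{2}}{16 + \left(-1\right)^{2} - 24 \left(-1\right)^{2}}\right) = - \left(-1\right) \left(-152 - 14 \frac{-13 - \frac{1}{2} - \left(-16\right) 1}{16 + 1 - 24}\right) = - \left(-1\right) \left(-152 - 14 \frac{-13 - \frac{1}{2} + 16}{16 + 1 - 24}\right) = - \left(-1\right) \left(-152 - 14 \frac{1}{-7} \cdot \frac{5}{2}\right) = - \left(-1\right) \left(-152 - 14 \left(\left(- \frac{1}{7}\right) \frac{5}{2}\right)\right) = - \left(-1\right) \left(-152 - -5\right) = - \left(-1\right) \left(-152 + 5\right) = - \left(-1\right) \left(-147\right) = \left(-1\right) 147 = -147$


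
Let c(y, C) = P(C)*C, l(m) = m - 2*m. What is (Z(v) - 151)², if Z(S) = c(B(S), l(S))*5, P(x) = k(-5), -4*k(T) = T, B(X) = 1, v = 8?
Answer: 40401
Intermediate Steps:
k(T) = -T/4
P(x) = 5/4 (P(x) = -¼*(-5) = 5/4)
l(m) = -m
c(y, C) = 5*C/4
Z(S) = -25*S/4 (Z(S) = (5*(-S)/4)*5 = -5*S/4*5 = -25*S/4)
(Z(v) - 151)² = (-25/4*8 - 151)² = (-50 - 151)² = (-201)² = 40401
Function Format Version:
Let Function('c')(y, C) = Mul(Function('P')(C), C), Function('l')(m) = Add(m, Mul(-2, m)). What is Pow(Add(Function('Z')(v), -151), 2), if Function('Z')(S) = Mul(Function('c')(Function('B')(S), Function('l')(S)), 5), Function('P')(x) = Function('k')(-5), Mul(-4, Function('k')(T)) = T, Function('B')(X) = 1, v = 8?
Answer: 40401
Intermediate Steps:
Function('k')(T) = Mul(Rational(-1, 4), T)
Function('P')(x) = Rational(5, 4) (Function('P')(x) = Mul(Rational(-1, 4), -5) = Rational(5, 4))
Function('l')(m) = Mul(-1, m)
Function('c')(y, C) = Mul(Rational(5, 4), C)
Function('Z')(S) = Mul(Rational(-25, 4), S) (Function('Z')(S) = Mul(Mul(Rational(5, 4), Mul(-1, S)), 5) = Mul(Mul(Rational(-5, 4), S), 5) = Mul(Rational(-25, 4), S))
Pow(Add(Function('Z')(v), -151), 2) = Pow(Add(Mul(Rational(-25, 4), 8), -151), 2) = Pow(Add(-50, -151), 2) = Pow(-201, 2) = 40401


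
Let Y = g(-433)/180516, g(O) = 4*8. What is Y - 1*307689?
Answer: -13885696873/45129 ≈ -3.0769e+5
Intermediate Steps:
g(O) = 32
Y = 8/45129 (Y = 32/180516 = 32*(1/180516) = 8/45129 ≈ 0.00017727)
Y - 1*307689 = 8/45129 - 1*307689 = 8/45129 - 307689 = -13885696873/45129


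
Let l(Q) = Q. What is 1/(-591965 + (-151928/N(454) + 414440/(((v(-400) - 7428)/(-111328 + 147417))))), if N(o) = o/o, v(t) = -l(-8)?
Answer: -371/1023820561 ≈ -3.6237e-7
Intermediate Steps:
v(t) = 8 (v(t) = -1*(-8) = 8)
N(o) = 1
1/(-591965 + (-151928/N(454) + 414440/(((v(-400) - 7428)/(-111328 + 147417))))) = 1/(-591965 + (-151928/1 + 414440/(((8 - 7428)/(-111328 + 147417))))) = 1/(-591965 + (-151928*1 + 414440/((-7420/36089)))) = 1/(-591965 + (-151928 + 414440/((-7420*1/36089)))) = 1/(-591965 + (-151928 + 414440/(-7420/36089))) = 1/(-591965 + (-151928 + 414440*(-36089/7420))) = 1/(-591965 + (-151928 - 747836258/371)) = 1/(-591965 - 804201546/371) = 1/(-1023820561/371) = -371/1023820561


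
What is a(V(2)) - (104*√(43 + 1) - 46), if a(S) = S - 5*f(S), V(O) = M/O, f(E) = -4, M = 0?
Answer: 66 - 208*√11 ≈ -623.86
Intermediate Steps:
V(O) = 0 (V(O) = 0/O = 0)
a(S) = 20 + S (a(S) = S - 5*(-4) = S + 20 = 20 + S)
a(V(2)) - (104*√(43 + 1) - 46) = (20 + 0) - (104*√(43 + 1) - 46) = 20 - (104*√44 - 46) = 20 - (104*(2*√11) - 46) = 20 - (208*√11 - 46) = 20 - (-46 + 208*√11) = 20 + (46 - 208*√11) = 66 - 208*√11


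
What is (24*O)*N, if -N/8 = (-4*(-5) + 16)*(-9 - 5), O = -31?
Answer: -2999808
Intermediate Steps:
N = 4032 (N = -8*(-4*(-5) + 16)*(-9 - 5) = -8*(20 + 16)*(-14) = -288*(-14) = -8*(-504) = 4032)
(24*O)*N = (24*(-31))*4032 = -744*4032 = -2999808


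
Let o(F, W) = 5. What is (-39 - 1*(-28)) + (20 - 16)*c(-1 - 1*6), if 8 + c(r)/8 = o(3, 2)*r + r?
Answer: -1611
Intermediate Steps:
c(r) = -64 + 48*r (c(r) = -64 + 8*(5*r + r) = -64 + 8*(6*r) = -64 + 48*r)
(-39 - 1*(-28)) + (20 - 16)*c(-1 - 1*6) = (-39 - 1*(-28)) + (20 - 16)*(-64 + 48*(-1 - 1*6)) = (-39 + 28) + 4*(-64 + 48*(-1 - 6)) = -11 + 4*(-64 + 48*(-7)) = -11 + 4*(-64 - 336) = -11 + 4*(-400) = -11 - 1600 = -1611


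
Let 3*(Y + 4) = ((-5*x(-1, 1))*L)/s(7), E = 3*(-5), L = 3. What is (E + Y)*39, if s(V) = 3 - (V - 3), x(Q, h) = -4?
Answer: -1521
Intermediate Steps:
E = -15
s(V) = 6 - V (s(V) = 3 - (-3 + V) = 3 + (3 - V) = 6 - V)
Y = -24 (Y = -4 + ((-5*(-4)*3)/(6 - 1*7))/3 = -4 + ((20*3)/(6 - 7))/3 = -4 + (60/(-1))/3 = -4 + (60*(-1))/3 = -4 + (⅓)*(-60) = -4 - 20 = -24)
(E + Y)*39 = (-15 - 24)*39 = -39*39 = -1521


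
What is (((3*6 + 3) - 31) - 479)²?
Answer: 239121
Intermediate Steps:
(((3*6 + 3) - 31) - 479)² = (((18 + 3) - 31) - 479)² = ((21 - 31) - 479)² = (-10 - 479)² = (-489)² = 239121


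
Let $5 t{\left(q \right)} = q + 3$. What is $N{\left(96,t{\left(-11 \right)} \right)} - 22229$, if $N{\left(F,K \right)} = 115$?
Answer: $-22114$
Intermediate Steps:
$t{\left(q \right)} = \frac{3}{5} + \frac{q}{5}$ ($t{\left(q \right)} = \frac{q + 3}{5} = \frac{3 + q}{5} = \frac{3}{5} + \frac{q}{5}$)
$N{\left(96,t{\left(-11 \right)} \right)} - 22229 = 115 - 22229 = -22114$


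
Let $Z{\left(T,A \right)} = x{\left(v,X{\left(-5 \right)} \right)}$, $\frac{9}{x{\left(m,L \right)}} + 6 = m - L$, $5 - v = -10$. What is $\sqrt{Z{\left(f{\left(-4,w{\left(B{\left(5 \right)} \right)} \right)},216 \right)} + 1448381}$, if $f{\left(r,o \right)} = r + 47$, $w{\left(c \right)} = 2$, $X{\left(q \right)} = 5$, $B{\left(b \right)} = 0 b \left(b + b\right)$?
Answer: $\frac{\sqrt{5793533}}{2} \approx 1203.5$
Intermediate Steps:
$B{\left(b \right)} = 0$ ($B{\left(b \right)} = 0 b 2 b = 0 \cdot 2 b^{2} = 0$)
$v = 15$ ($v = 5 - -10 = 5 + 10 = 15$)
$x{\left(m,L \right)} = \frac{9}{-6 + m - L}$ ($x{\left(m,L \right)} = \frac{9}{-6 - \left(L - m\right)} = \frac{9}{-6 + m - L}$)
$f{\left(r,o \right)} = 47 + r$
$Z{\left(T,A \right)} = \frac{9}{4}$ ($Z{\left(T,A \right)} = \frac{9}{-6 + 15 - 5} = \frac{9}{4}$)
$\sqrt{Z{\left(f{\left(-4,w{\left(B{\left(5 \right)} \right)} \right)},216 \right)} + 1448381} = \sqrt{\frac{9}{4} + 1448381} = \sqrt{\frac{5793533}{4}} = \frac{\sqrt{5793533}}{2}$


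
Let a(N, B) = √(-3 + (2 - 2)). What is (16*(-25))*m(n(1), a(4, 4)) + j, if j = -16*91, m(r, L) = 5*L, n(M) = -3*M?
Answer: -1456 - 2000*I*√3 ≈ -1456.0 - 3464.1*I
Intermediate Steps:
a(N, B) = I*√3 (a(N, B) = √(-3 + 0) = √(-3) = I*√3)
j = -1456
(16*(-25))*m(n(1), a(4, 4)) + j = (16*(-25))*(5*(I*√3)) - 1456 = -2000*I*√3 - 1456 = -1456 - 2000*I*√3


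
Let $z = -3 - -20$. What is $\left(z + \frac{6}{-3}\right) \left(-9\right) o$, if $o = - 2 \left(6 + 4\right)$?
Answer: $2700$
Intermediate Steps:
$o = -20$ ($o = \left(-2\right) 10 = -20$)
$z = 17$ ($z = -3 + 20 = 17$)
$\left(z + \frac{6}{-3}\right) \left(-9\right) o = \left(17 + \frac{6}{-3}\right) \left(-9\right) \left(-20\right) = \left(17 + 6 \left(- \frac{1}{3}\right)\right) \left(-9\right) \left(-20\right) = \left(17 - 2\right) \left(-9\right) \left(-20\right) = 15 \left(-9\right) \left(-20\right) = \left(-135\right) \left(-20\right) = 2700$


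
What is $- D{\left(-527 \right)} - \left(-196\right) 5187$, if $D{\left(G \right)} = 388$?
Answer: $1016264$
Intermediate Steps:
$- D{\left(-527 \right)} - \left(-196\right) 5187 = \left(-1\right) 388 - \left(-196\right) 5187 = -388 - -1016652 = -388 + 1016652 = 1016264$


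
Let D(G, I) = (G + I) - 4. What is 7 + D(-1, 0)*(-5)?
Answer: 32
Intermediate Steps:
D(G, I) = -4 + G + I
7 + D(-1, 0)*(-5) = 7 + (-4 - 1 + 0)*(-5) = 7 - 5*(-5) = 7 + 25 = 32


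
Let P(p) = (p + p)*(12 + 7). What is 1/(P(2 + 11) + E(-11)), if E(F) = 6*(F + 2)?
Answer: 1/440 ≈ 0.0022727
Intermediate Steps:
E(F) = 12 + 6*F (E(F) = 6*(2 + F) = 12 + 6*F)
P(p) = 38*p (P(p) = (2*p)*19 = 38*p)
1/(P(2 + 11) + E(-11)) = 1/(38*(2 + 11) + (12 + 6*(-11))) = 1/(38*13 + (12 - 66)) = 1/(494 - 54) = 1/440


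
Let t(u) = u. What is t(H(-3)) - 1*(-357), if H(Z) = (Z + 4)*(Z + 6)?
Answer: 360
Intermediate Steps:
H(Z) = (4 + Z)*(6 + Z)
t(H(-3)) - 1*(-357) = (24 + (-3)² + 10*(-3)) - 1*(-357) = (24 + 9 - 30) + 357 = 3 + 357 = 360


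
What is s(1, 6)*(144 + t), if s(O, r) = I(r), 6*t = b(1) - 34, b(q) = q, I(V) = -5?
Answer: -1385/2 ≈ -692.50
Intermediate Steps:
t = -11/2 (t = (1 - 34)/6 = (⅙)*(-33) = -11/2 ≈ -5.5000)
s(O, r) = -5
s(1, 6)*(144 + t) = -5*(144 - 11/2) = -5*277/2 = -1385/2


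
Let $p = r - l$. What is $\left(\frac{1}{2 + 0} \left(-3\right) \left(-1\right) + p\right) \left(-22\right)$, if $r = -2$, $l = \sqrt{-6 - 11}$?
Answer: $11 + 22 i \sqrt{17} \approx 11.0 + 90.708 i$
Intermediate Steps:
$l = i \sqrt{17}$ ($l = \sqrt{-17} = i \sqrt{17} \approx 4.1231 i$)
$p = -2 - i \sqrt{17} \approx -2.0 - 4.1231 i$
$\left(\frac{1}{2 + 0} \left(-3\right) \left(-1\right) + p\right) \left(-22\right) = \left(\frac{1}{2 + 0} \left(-3\right) \left(-1\right) - \left(2 + i \sqrt{17}\right)\right) \left(-22\right) = \left(\frac{1}{2} \left(-3\right) \left(-1\right) - \left(2 + i \sqrt{17}\right)\right) \left(-22\right) = \left(\left(- \frac{3}{2}\right) \left(-1\right) - \left(2 + i \sqrt{17}\right)\right) \left(-22\right) = \left(\frac{3}{2} - \left(2 + i \sqrt{17}\right)\right) \left(-22\right) = \left(- \frac{1}{2} - i \sqrt{17}\right) \left(-22\right) = 11 + 22 i \sqrt{17}$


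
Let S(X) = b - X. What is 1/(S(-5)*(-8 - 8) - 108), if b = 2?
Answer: -1/220 ≈ -0.0045455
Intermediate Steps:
S(X) = 2 - X
1/(S(-5)*(-8 - 8) - 108) = 1/((2 - 1*(-5))*(-8 - 8) - 108) = 1/((2 + 5)*(-16) - 108) = 1/(7*(-16) - 108) = 1/(-112 - 108) = 1/(-220) = -1/220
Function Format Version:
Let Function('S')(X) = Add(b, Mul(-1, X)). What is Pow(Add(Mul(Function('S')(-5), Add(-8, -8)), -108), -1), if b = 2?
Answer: Rational(-1, 220) ≈ -0.0045455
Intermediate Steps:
Function('S')(X) = Add(2, Mul(-1, X))
Pow(Add(Mul(Function('S')(-5), Add(-8, -8)), -108), -1) = Pow(Add(Mul(Add(2, Mul(-1, -5)), Add(-8, -8)), -108), -1) = Pow(Add(Mul(Add(2, 5), -16), -108), -1) = Pow(Add(Mul(7, -16), -108), -1) = Pow(Add(-112, -108), -1) = Pow(-220, -1) = Rational(-1, 220)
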